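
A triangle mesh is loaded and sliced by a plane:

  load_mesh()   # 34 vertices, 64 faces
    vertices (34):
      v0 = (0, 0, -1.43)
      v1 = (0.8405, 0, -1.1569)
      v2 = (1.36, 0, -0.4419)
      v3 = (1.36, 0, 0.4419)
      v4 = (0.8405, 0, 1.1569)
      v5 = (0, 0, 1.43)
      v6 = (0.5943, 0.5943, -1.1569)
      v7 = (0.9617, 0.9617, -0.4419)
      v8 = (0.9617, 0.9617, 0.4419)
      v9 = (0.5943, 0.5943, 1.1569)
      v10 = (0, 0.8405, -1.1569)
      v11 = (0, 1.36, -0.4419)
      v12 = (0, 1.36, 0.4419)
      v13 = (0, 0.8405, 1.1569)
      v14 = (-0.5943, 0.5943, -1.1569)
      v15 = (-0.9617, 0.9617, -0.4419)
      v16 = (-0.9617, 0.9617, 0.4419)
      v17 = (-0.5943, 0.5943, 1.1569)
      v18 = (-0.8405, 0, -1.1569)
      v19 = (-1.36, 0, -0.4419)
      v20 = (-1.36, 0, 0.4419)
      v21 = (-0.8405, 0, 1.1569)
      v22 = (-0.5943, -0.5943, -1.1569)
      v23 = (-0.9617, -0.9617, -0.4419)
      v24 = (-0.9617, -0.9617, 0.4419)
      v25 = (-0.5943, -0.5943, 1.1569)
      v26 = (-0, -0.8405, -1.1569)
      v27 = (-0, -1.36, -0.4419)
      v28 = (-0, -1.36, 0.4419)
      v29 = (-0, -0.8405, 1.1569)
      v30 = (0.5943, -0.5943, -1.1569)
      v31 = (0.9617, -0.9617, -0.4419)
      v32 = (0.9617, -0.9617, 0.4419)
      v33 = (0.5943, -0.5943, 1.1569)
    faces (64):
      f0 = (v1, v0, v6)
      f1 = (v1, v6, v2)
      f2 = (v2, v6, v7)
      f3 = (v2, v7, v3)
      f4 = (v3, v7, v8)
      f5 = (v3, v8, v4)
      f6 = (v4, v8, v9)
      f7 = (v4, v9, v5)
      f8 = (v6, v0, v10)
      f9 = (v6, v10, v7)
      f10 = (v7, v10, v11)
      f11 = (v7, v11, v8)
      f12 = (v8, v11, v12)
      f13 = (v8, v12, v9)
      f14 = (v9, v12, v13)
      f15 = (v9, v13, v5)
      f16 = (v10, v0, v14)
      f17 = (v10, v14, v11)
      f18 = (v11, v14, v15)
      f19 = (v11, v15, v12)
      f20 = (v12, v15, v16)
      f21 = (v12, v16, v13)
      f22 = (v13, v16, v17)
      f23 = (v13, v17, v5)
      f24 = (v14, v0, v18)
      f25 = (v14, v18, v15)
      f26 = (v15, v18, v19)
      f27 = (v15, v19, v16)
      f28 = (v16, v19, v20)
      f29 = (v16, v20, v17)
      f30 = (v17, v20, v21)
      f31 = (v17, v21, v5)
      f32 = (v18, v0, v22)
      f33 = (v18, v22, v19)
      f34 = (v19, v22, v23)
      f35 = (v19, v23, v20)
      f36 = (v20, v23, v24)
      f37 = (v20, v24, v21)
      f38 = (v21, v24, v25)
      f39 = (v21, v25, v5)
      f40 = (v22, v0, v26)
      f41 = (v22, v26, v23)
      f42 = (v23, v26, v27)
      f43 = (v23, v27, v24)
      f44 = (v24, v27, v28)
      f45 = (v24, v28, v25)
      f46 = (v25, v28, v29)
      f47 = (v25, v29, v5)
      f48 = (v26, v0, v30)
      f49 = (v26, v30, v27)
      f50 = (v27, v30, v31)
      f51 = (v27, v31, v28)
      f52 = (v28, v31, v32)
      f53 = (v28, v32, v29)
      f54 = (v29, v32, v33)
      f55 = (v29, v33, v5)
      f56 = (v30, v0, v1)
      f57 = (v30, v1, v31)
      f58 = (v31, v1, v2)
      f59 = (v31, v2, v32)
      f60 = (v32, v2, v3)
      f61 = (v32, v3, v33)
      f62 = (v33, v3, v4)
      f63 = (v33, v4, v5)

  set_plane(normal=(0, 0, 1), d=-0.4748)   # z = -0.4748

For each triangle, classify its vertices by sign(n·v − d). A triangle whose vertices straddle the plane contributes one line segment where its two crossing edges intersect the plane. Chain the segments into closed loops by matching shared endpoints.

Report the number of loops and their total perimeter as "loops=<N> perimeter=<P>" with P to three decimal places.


Straddling triangles (16 of 64):
  (v1,v6,v2) [--+] → (1.32477, 0.0273461, -0.4748)–(1.3361, 0, -0.4748)  len=0.0296
  (v2,v6,v7) [+-+] → (1.32477, 0.0273461, -0.4748)–(0.944794, 0.944794, -0.4748)  len=0.9930
  (v6,v10,v7) [--+] → (0.917448, 0.956123, -0.4748)–(0.944794, 0.944794, -0.4748)  len=0.0296
  (v7,v10,v11) [+-+] → (0.917448, 0.956123, -0.4748)–(0, 1.3361, -0.4748)  len=0.9930
  (v10,v14,v11) [--+] → (-0.0273461, 1.32477, -0.4748)–(0, 1.3361, -0.4748)  len=0.0296
  (v11,v14,v15) [+-+] → (-0.0273461, 1.32477, -0.4748)–(-0.944794, 0.944794, -0.4748)  len=0.9930
  (v14,v18,v15) [--+] → (-0.956123, 0.917448, -0.4748)–(-0.944794, 0.944794, -0.4748)  len=0.0296
  (v15,v18,v19) [+-+] → (-0.956123, 0.917448, -0.4748)–(-1.3361, 0, -0.4748)  len=0.9930
  (v18,v22,v19) [--+] → (-1.32477, -0.0273461, -0.4748)–(-1.3361, 0, -0.4748)  len=0.0296
  (v19,v22,v23) [+-+] → (-1.32477, -0.0273461, -0.4748)–(-0.944794, -0.944794, -0.4748)  len=0.9930
  (v22,v26,v23) [--+] → (-0.917448, -0.956123, -0.4748)–(-0.944794, -0.944794, -0.4748)  len=0.0296
  (v23,v26,v27) [+-+] → (-0.917448, -0.956123, -0.4748)–(0, -1.3361, -0.4748)  len=0.9930
  (v26,v30,v27) [--+] → (0.0273461, -1.32477, -0.4748)–(0, -1.3361, -0.4748)  len=0.0296
  (v27,v30,v31) [+-+] → (0.0273461, -1.32477, -0.4748)–(0.944794, -0.944794, -0.4748)  len=0.9930
  (v30,v1,v31) [--+] → (0.956123, -0.917448, -0.4748)–(0.944794, -0.944794, -0.4748)  len=0.0296
  (v31,v1,v2) [+-+] → (0.956123, -0.917448, -0.4748)–(1.3361, 0, -0.4748)  len=0.9930

Chained into 1 loop(s):
  loop 1: 16 segments, perimeter = 8.1810
Total perimeter = 8.181

loops=1 perimeter=8.181


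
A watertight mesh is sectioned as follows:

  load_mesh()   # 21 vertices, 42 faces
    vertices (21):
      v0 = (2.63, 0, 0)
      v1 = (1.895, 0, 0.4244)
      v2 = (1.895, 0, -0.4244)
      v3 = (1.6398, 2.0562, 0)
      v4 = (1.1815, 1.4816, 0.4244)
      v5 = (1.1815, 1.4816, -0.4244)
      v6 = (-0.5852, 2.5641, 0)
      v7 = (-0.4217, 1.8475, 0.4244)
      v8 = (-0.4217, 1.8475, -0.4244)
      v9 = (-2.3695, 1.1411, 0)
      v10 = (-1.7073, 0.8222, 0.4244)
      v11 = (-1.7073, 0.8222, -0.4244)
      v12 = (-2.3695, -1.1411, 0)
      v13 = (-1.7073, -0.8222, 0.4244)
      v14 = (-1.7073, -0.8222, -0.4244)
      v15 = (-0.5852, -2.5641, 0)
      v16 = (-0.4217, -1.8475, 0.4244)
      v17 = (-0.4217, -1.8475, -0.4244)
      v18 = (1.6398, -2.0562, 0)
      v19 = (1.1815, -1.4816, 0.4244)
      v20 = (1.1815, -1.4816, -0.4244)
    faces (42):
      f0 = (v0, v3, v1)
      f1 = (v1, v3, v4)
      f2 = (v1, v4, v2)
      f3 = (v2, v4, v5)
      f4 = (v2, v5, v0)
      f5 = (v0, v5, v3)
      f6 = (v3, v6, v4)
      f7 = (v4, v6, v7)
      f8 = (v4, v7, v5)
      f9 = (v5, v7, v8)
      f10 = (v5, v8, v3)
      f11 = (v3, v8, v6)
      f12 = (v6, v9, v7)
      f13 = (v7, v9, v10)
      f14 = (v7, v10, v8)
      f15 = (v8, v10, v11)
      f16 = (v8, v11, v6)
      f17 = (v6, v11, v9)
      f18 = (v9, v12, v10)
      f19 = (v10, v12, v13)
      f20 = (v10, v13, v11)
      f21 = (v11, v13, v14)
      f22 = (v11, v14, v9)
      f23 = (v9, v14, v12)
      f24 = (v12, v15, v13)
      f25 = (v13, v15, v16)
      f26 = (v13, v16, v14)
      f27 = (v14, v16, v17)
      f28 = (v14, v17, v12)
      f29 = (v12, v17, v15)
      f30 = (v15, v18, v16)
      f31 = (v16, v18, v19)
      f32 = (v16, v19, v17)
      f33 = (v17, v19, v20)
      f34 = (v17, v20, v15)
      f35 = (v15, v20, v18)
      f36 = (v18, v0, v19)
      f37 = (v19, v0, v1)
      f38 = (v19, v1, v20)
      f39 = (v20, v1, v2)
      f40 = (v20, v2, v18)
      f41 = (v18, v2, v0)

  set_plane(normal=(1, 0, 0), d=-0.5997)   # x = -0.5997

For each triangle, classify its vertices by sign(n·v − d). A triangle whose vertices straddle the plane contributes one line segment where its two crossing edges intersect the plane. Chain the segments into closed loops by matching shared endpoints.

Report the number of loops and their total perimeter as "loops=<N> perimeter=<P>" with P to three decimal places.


Straddling triangles (12 of 42):
  (v6,v9,v7) [+-+] → (-0.5997, 2.55254, 0)–(-0.5997, 1.78295, 0.385616)  len=0.8608
  (v7,v9,v10) [+--] → (-0.5997, 1.78295, 0.385616)–(-0.5997, 1.70554, 0.4244)  len=0.0866
  (v7,v10,v8) [+-+] → (-0.5997, 1.70554, 0.4244)–(-0.5997, 1.70554, -0.306878)  len=0.7313
  (v8,v10,v11) [+--] → (-0.5997, 1.70554, -0.306878)–(-0.5997, 1.70554, -0.4244)  len=0.1175
  (v8,v11,v6) [+-+] → (-0.5997, 1.70554, -0.4244)–(-0.5997, 2.54159, -0.00548418)  len=0.9351
  (v6,v11,v9) [+--] → (-0.5997, 2.54159, -0.00548418)–(-0.5997, 2.55254, 0)  len=0.0122
  (v12,v15,v13) [-+-] → (-0.5997, -2.55254, 0)–(-0.5997, -2.54159, 0.00548418)  len=0.0122
  (v13,v15,v16) [-++] → (-0.5997, -2.54159, 0.00548418)–(-0.5997, -1.70554, 0.4244)  len=0.9351
  (v13,v16,v14) [-+-] → (-0.5997, -1.70554, 0.4244)–(-0.5997, -1.70554, 0.306878)  len=0.1175
  (v14,v16,v17) [-++] → (-0.5997, -1.70554, 0.306878)–(-0.5997, -1.70554, -0.4244)  len=0.7313
  (v14,v17,v12) [-+-] → (-0.5997, -1.70554, -0.4244)–(-0.5997, -1.78295, -0.385616)  len=0.0866
  (v12,v17,v15) [-++] → (-0.5997, -1.78295, -0.385616)–(-0.5997, -2.55254, 0)  len=0.8608

Chained into 2 loop(s):
  loop 1: 6 segments, perimeter = 2.7435
  loop 2: 6 segments, perimeter = 2.7435
Total perimeter = 5.487

loops=2 perimeter=5.487


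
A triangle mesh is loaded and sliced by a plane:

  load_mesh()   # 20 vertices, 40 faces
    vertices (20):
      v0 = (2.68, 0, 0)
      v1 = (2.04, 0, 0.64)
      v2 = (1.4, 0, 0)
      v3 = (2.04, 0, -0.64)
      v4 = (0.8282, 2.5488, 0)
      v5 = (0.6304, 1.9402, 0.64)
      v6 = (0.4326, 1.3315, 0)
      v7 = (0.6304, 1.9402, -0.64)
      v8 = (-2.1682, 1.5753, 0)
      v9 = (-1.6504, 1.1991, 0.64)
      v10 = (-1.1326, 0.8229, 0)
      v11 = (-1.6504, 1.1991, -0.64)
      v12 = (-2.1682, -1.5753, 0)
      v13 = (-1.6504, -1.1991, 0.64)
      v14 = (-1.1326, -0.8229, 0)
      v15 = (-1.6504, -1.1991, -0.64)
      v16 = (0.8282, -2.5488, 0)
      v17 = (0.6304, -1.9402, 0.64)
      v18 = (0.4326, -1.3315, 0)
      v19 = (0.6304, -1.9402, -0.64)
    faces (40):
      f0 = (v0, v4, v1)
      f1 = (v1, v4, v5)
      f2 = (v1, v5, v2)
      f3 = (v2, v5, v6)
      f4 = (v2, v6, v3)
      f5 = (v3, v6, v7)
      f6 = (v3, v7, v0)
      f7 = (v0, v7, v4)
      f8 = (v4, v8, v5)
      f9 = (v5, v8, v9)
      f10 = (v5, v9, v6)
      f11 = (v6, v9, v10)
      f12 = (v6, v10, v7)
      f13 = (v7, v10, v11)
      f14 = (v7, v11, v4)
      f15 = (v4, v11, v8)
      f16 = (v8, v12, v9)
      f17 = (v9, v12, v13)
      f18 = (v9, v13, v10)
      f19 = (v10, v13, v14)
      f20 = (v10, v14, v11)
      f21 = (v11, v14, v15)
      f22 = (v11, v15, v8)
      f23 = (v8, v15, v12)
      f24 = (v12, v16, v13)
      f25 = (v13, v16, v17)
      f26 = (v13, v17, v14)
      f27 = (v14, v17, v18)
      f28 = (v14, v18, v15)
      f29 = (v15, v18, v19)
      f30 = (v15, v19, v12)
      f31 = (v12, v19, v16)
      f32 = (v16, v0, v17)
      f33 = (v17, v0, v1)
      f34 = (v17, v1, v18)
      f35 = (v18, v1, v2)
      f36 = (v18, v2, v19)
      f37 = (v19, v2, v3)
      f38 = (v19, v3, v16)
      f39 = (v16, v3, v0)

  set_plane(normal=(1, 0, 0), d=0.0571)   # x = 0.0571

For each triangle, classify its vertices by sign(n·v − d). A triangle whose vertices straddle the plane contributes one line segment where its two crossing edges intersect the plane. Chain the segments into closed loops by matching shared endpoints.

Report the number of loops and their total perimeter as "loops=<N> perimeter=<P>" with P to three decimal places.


loops=2 perimeter=6.722

Straddling triangles (16 of 40):
  (v4,v8,v5) [+-+] → (0.0571, 2.29828, 0)–(0.0571, 1.86545, 0.508894)  len=0.6681
  (v5,v8,v9) [+--] → (0.0571, 1.86545, 0.508894)–(0.0571, 1.75392, 0.64)  len=0.1721
  (v5,v9,v6) [+-+] → (0.0571, 1.75392, 0.64)–(0.0571, 1.30763, 0.115372)  len=0.6888
  (v6,v9,v10) [+--] → (0.0571, 1.30763, 0.115372)–(0.0571, 1.20948, 0)  len=0.1515
  (v6,v10,v7) [+-+] → (0.0571, 1.20948, 0)–(0.0571, 1.57687, -0.431882)  len=0.5670
  (v7,v10,v11) [+--] → (0.0571, 1.57687, -0.431882)–(0.0571, 1.75392, -0.64)  len=0.2732
  (v7,v11,v4) [+-+] → (0.0571, 1.75392, -0.64)–(0.0571, 2.1289, -0.199106)  len=0.5788
  (v4,v11,v8) [+--] → (0.0571, 2.1289, -0.199106)–(0.0571, 2.29828, 0)  len=0.2614
  (v12,v16,v13) [-+-] → (0.0571, -2.29828, 0)–(0.0571, -2.1289, 0.199106)  len=0.2614
  (v13,v16,v17) [-++] → (0.0571, -2.1289, 0.199106)–(0.0571, -1.75392, 0.64)  len=0.5788
  (v13,v17,v14) [-+-] → (0.0571, -1.75392, 0.64)–(0.0571, -1.57687, 0.431882)  len=0.2732
  (v14,v17,v18) [-++] → (0.0571, -1.57687, 0.431882)–(0.0571, -1.20948, 0)  len=0.5670
  (v14,v18,v15) [-+-] → (0.0571, -1.20948, 0)–(0.0571, -1.30763, -0.115372)  len=0.1515
  (v15,v18,v19) [-++] → (0.0571, -1.30763, -0.115372)–(0.0571, -1.75392, -0.64)  len=0.6888
  (v15,v19,v12) [-+-] → (0.0571, -1.75392, -0.64)–(0.0571, -1.86545, -0.508894)  len=0.1721
  (v12,v19,v16) [-++] → (0.0571, -1.86545, -0.508894)–(0.0571, -2.29828, 0)  len=0.6681

Chained into 2 loop(s):
  loop 1: 8 segments, perimeter = 3.3609
  loop 2: 8 segments, perimeter = 3.3609
Total perimeter = 6.722


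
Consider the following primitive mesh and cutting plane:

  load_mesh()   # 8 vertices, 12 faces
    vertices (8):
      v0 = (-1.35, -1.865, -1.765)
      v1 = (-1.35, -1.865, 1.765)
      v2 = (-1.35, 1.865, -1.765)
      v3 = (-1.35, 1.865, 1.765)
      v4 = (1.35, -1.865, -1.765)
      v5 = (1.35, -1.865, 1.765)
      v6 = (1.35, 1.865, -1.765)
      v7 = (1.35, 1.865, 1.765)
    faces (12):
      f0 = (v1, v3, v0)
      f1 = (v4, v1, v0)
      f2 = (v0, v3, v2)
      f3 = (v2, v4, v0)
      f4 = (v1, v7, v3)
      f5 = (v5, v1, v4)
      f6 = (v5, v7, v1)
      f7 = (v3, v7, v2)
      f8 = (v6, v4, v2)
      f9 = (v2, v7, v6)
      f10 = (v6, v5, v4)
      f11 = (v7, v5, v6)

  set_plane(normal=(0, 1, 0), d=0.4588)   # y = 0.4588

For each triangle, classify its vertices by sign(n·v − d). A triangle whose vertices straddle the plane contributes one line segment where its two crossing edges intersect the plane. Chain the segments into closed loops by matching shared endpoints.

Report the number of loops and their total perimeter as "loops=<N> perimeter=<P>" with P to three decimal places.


Straddling triangles (8 of 12):
  (v1,v3,v0) [-+-] → (-1.35, 0.4588, 1.765)–(-1.35, 0.4588, 0.434199)  len=1.3308
  (v0,v3,v2) [-++] → (-1.35, 0.4588, 0.434199)–(-1.35, 0.4588, -1.765)  len=2.1992
  (v2,v4,v0) [+--] → (-0.332107, 0.4588, -1.765)–(-1.35, 0.4588, -1.765)  len=1.0179
  (v1,v7,v3) [-++] → (0.332107, 0.4588, 1.765)–(-1.35, 0.4588, 1.765)  len=1.6821
  (v5,v7,v1) [-+-] → (1.35, 0.4588, 1.765)–(0.332107, 0.4588, 1.765)  len=1.0179
  (v6,v4,v2) [+-+] → (1.35, 0.4588, -1.765)–(-0.332107, 0.4588, -1.765)  len=1.6821
  (v6,v5,v4) [+--] → (1.35, 0.4588, -0.434199)–(1.35, 0.4588, -1.765)  len=1.3308
  (v7,v5,v6) [+-+] → (1.35, 0.4588, 1.765)–(1.35, 0.4588, -0.434199)  len=2.1992

Chained into 1 loop(s):
  loop 1: 8 segments, perimeter = 12.4600
Total perimeter = 12.460

loops=1 perimeter=12.460


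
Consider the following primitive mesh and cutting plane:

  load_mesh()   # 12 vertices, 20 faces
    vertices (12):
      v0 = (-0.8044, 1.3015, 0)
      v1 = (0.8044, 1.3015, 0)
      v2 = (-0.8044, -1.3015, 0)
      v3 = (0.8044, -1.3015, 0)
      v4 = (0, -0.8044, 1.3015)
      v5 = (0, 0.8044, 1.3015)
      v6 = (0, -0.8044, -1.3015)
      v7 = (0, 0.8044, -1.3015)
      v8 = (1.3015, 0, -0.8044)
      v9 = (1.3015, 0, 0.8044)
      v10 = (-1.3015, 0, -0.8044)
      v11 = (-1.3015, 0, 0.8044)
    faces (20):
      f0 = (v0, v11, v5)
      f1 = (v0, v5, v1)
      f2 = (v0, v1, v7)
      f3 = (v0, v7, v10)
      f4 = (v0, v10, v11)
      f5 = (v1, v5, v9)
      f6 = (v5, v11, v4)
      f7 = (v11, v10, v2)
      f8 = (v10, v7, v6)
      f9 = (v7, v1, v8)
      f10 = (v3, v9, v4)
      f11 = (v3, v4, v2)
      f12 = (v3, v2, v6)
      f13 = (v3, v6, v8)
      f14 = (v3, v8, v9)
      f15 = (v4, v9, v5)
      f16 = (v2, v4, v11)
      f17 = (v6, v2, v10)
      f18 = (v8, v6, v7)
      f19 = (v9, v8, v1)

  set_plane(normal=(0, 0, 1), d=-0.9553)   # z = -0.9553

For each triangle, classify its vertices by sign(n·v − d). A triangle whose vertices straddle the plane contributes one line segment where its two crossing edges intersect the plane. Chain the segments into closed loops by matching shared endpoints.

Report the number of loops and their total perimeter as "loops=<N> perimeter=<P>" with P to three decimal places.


Straddling triangles (8 of 20):
  (v0,v1,v7) [++-] → (0.213971, 0.936629, -0.9553)–(-0.213971, 0.936629, -0.9553)  len=0.4279
  (v0,v7,v10) [+-+] → (-0.213971, 0.936629, -0.9553)–(-0.906416, 0.244184, -0.9553)  len=0.9793
  (v10,v7,v6) [+--] → (-0.906416, 0.244184, -0.9553)–(-0.906416, -0.244184, -0.9553)  len=0.4884
  (v7,v1,v8) [-++] → (0.213971, 0.936629, -0.9553)–(0.906416, 0.244184, -0.9553)  len=0.9793
  (v3,v2,v6) [++-] → (-0.213971, -0.936629, -0.9553)–(0.213971, -0.936629, -0.9553)  len=0.4279
  (v3,v6,v8) [+-+] → (0.213971, -0.936629, -0.9553)–(0.906416, -0.244184, -0.9553)  len=0.9793
  (v6,v2,v10) [-++] → (-0.213971, -0.936629, -0.9553)–(-0.906416, -0.244184, -0.9553)  len=0.9793
  (v8,v6,v7) [+--] → (0.906416, -0.244184, -0.9553)–(0.906416, 0.244184, -0.9553)  len=0.4884

Chained into 1 loop(s):
  loop 1: 8 segments, perimeter = 5.7497
Total perimeter = 5.750

loops=1 perimeter=5.750


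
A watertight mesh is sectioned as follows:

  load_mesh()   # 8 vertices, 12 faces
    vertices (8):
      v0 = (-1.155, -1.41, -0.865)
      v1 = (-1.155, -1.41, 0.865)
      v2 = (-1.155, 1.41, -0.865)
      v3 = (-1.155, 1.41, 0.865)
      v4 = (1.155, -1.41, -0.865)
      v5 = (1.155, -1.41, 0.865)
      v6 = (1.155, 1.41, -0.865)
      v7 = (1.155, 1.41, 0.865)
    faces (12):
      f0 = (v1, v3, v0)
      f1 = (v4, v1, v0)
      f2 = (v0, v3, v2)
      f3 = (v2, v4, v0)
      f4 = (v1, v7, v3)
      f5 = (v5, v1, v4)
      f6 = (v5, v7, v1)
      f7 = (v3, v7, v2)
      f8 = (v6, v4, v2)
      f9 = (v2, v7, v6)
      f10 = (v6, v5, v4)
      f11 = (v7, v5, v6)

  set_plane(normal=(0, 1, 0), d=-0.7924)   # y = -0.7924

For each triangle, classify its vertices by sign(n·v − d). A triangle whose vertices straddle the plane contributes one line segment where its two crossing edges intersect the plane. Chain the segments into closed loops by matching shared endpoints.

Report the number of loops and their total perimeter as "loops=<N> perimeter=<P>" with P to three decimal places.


Straddling triangles (8 of 12):
  (v1,v3,v0) [-+-] → (-1.155, -0.7924, 0.865)–(-1.155, -0.7924, -0.486118)  len=1.3511
  (v0,v3,v2) [-++] → (-1.155, -0.7924, -0.486118)–(-1.155, -0.7924, -0.865)  len=0.3789
  (v2,v4,v0) [+--] → (0.649094, -0.7924, -0.865)–(-1.155, -0.7924, -0.865)  len=1.8041
  (v1,v7,v3) [-++] → (-0.649094, -0.7924, 0.865)–(-1.155, -0.7924, 0.865)  len=0.5059
  (v5,v7,v1) [-+-] → (1.155, -0.7924, 0.865)–(-0.649094, -0.7924, 0.865)  len=1.8041
  (v6,v4,v2) [+-+] → (1.155, -0.7924, -0.865)–(0.649094, -0.7924, -0.865)  len=0.5059
  (v6,v5,v4) [+--] → (1.155, -0.7924, 0.486118)–(1.155, -0.7924, -0.865)  len=1.3511
  (v7,v5,v6) [+-+] → (1.155, -0.7924, 0.865)–(1.155, -0.7924, 0.486118)  len=0.3789

Chained into 1 loop(s):
  loop 1: 8 segments, perimeter = 8.0800
Total perimeter = 8.080

loops=1 perimeter=8.080


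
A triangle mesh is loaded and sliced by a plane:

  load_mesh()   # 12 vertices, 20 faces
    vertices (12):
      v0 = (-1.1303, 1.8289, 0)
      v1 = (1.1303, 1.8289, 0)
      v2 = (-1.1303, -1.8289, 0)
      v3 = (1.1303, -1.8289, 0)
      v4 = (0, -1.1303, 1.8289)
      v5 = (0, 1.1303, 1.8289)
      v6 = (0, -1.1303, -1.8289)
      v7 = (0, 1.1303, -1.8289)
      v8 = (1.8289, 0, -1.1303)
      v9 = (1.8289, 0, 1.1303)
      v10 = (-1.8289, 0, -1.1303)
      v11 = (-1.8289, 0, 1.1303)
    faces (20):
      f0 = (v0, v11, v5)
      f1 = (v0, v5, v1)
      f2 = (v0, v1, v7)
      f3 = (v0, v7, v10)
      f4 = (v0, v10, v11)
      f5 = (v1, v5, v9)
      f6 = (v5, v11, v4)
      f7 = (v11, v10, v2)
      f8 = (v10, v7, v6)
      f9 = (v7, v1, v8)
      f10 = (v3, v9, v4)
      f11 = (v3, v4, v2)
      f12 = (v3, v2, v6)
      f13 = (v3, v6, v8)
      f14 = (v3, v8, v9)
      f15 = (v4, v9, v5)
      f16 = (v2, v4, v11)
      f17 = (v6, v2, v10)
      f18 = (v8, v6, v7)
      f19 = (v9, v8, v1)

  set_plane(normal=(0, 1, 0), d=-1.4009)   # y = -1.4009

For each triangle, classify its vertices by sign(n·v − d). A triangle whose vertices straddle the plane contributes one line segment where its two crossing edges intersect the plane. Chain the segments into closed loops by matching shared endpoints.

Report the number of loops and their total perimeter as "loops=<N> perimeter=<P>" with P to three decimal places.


loops=1 perimeter=7.651

Straddling triangles (8 of 20):
  (v11,v10,v2) [++-] → (-1.29379, -1.4009, -0.264513)–(-1.29379, -1.4009, 0.264513)  len=0.5290
  (v3,v9,v4) [-++] → (1.29379, -1.4009, 0.264513)–(0.437817, -1.4009, 1.12048)  len=1.2105
  (v3,v4,v2) [-+-] → (0.437817, -1.4009, 1.12048)–(-0.437817, -1.4009, 1.12048)  len=0.8756
  (v3,v2,v6) [--+] → (-0.437817, -1.4009, -1.12048)–(0.437817, -1.4009, -1.12048)  len=0.8756
  (v3,v6,v8) [-++] → (0.437817, -1.4009, -1.12048)–(1.29379, -1.4009, -0.264513)  len=1.2105
  (v3,v8,v9) [-++] → (1.29379, -1.4009, -0.264513)–(1.29379, -1.4009, 0.264513)  len=0.5290
  (v2,v4,v11) [-++] → (-0.437817, -1.4009, 1.12048)–(-1.29379, -1.4009, 0.264513)  len=1.2105
  (v6,v2,v10) [+-+] → (-0.437817, -1.4009, -1.12048)–(-1.29379, -1.4009, -0.264513)  len=1.2105

Chained into 1 loop(s):
  loop 1: 8 segments, perimeter = 7.6514
Total perimeter = 7.651


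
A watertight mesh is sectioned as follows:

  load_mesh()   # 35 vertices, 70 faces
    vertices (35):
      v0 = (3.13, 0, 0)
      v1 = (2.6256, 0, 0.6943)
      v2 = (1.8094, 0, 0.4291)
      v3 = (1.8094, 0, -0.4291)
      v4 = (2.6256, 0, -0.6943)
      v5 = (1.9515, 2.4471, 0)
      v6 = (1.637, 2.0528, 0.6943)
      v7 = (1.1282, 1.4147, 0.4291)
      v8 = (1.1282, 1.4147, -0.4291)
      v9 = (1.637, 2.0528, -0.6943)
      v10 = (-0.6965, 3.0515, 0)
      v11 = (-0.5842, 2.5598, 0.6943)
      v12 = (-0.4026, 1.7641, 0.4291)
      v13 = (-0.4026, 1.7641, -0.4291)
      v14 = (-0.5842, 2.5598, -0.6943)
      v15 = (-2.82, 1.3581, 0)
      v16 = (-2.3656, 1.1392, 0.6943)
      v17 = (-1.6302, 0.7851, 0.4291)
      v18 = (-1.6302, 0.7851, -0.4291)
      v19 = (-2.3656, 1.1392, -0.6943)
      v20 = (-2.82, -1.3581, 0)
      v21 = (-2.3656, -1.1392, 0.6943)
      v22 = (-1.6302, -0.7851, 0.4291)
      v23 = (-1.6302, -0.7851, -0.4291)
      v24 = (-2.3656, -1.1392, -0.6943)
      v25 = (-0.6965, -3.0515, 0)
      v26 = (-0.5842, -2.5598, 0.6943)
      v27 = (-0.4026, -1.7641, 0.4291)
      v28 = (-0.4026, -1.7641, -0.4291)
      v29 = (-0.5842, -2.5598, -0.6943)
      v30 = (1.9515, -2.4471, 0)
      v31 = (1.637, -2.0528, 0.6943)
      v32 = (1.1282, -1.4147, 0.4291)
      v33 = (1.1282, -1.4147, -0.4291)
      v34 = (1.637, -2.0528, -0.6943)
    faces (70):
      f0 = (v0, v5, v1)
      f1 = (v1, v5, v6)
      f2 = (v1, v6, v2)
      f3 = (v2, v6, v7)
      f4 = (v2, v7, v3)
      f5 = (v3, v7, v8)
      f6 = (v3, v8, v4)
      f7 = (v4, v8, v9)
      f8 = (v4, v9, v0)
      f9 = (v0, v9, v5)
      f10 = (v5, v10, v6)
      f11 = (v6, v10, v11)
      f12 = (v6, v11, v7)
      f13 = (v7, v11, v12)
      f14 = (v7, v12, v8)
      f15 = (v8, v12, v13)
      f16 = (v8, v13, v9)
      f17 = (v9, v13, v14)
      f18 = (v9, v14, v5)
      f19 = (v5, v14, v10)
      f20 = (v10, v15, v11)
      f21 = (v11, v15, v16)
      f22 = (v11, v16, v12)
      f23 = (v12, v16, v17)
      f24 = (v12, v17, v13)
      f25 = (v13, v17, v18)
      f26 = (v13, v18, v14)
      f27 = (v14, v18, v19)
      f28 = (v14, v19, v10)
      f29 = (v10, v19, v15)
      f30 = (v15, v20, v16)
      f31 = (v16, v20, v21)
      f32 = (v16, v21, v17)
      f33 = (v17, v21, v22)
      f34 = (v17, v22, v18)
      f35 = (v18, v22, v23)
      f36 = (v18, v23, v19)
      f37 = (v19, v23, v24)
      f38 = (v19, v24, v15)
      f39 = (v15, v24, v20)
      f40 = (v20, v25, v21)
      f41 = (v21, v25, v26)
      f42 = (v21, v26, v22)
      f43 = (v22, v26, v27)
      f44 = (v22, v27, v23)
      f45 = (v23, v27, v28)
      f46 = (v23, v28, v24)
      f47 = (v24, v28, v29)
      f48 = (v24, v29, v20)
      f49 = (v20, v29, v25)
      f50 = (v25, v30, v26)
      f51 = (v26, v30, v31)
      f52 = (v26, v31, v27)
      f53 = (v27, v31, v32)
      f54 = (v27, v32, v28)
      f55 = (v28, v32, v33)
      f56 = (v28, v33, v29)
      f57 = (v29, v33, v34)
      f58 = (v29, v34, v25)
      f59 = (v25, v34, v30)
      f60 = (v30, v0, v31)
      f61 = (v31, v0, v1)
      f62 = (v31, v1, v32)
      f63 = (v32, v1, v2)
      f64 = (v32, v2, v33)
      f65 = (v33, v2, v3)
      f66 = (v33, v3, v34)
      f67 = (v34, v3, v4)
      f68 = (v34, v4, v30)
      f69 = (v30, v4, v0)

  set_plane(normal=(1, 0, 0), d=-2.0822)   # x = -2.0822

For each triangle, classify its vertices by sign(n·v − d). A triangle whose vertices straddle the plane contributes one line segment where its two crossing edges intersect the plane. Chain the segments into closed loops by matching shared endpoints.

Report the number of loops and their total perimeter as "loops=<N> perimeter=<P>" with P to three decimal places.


Straddling triangles (18 of 70):
  (v10,v15,v11) [+-+] → (-2.0822, 1.94646, 0)–(-2.0822, 1.75465, 0.229115)  len=0.2988
  (v11,v15,v16) [+--] → (-2.0822, 1.75465, 0.229115)–(-2.0822, 1.3652, 0.6943)  len=0.6067
  (v11,v16,v12) [+-+] → (-2.0822, 1.3652, 0.6943)–(-2.0822, 1.22942, 0.656013)  len=0.1411
  (v12,v16,v17) [+-+] → (-2.0822, 1.22942, 0.656013)–(-2.0822, 1.00274, 0.5921)  len=0.2355
  (v14,v18,v19) [++-] → (-2.0822, 1.00274, -0.5921)–(-2.0822, 1.3652, -0.6943)  len=0.3766
  (v14,v19,v10) [+-+] → (-2.0822, 1.3652, -0.6943)–(-2.0822, 1.46389, -0.576413)  len=0.1537
  (v10,v19,v15) [+--] → (-2.0822, 1.46389, -0.576413)–(-2.0822, 1.94646, 0)  len=0.7517
  (v16,v21,v17) [--+] → (-2.0822, -0.397635, 0.5921)–(-2.0822, 1.00274, 0.5921)  len=1.4004
  (v17,v21,v22) [+-+] → (-2.0822, -0.397635, 0.5921)–(-2.0822, -1.00274, 0.5921)  len=0.6051
  (v18,v23,v19) [++-] → (-2.0822, 0.397635, -0.5921)–(-2.0822, 1.00274, -0.5921)  len=0.6051
  (v19,v23,v24) [-+-] → (-2.0822, 0.397635, -0.5921)–(-2.0822, -1.00274, -0.5921)  len=1.4004
  (v20,v25,v21) [-+-] → (-2.0822, -1.94646, 0)–(-2.0822, -1.46389, 0.576413)  len=0.7517
  (v21,v25,v26) [-++] → (-2.0822, -1.46389, 0.576413)–(-2.0822, -1.3652, 0.6943)  len=0.1537
  (v21,v26,v22) [-++] → (-2.0822, -1.3652, 0.6943)–(-2.0822, -1.00274, 0.5921)  len=0.3766
  (v23,v28,v24) [++-] → (-2.0822, -1.22942, -0.656013)–(-2.0822, -1.00274, -0.5921)  len=0.2355
  (v24,v28,v29) [-++] → (-2.0822, -1.22942, -0.656013)–(-2.0822, -1.3652, -0.6943)  len=0.1411
  (v24,v29,v20) [-+-] → (-2.0822, -1.3652, -0.6943)–(-2.0822, -1.75465, -0.229115)  len=0.6067
  (v20,v29,v25) [-++] → (-2.0822, -1.75465, -0.229115)–(-2.0822, -1.94646, 0)  len=0.2988

Chained into 1 loop(s):
  loop 1: 18 segments, perimeter = 9.1393
Total perimeter = 9.139

loops=1 perimeter=9.139


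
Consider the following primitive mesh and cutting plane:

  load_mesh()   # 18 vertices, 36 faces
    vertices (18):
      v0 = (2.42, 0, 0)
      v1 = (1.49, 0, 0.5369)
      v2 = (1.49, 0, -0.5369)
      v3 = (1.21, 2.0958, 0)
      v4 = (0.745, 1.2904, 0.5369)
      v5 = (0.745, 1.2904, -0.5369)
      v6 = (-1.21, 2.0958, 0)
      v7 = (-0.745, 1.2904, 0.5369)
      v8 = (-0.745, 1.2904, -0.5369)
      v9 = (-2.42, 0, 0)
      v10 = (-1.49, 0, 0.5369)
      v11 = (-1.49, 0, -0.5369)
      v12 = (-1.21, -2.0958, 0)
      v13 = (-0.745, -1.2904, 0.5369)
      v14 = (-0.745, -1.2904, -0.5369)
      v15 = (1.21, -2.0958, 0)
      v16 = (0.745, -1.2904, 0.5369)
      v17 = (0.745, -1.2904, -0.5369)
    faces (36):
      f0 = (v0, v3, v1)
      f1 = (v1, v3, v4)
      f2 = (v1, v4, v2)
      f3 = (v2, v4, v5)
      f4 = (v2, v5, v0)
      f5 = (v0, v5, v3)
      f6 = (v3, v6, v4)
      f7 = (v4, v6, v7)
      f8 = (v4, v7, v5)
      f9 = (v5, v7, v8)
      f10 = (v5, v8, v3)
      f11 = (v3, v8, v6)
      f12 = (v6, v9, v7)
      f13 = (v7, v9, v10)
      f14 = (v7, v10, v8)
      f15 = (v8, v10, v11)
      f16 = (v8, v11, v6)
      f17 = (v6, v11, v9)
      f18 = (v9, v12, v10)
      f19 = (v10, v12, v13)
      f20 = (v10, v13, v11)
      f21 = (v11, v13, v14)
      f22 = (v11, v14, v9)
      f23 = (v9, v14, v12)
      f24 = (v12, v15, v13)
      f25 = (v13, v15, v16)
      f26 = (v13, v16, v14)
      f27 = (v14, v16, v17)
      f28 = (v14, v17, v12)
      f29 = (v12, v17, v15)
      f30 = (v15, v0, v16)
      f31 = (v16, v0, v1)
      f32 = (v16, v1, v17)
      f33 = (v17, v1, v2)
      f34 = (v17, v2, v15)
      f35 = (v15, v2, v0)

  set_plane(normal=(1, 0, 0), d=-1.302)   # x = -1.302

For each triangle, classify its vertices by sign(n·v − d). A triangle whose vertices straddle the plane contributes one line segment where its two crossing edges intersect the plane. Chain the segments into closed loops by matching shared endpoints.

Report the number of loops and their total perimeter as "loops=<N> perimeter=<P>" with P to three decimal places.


loops=2 perimeter=8.939

Straddling triangles (12 of 36):
  (v6,v9,v7) [+-+] → (-1.302, 1.93645, 0)–(-1.302, 0.861294, 0.358361)  len=1.1333
  (v7,v9,v10) [+--] → (-1.302, 0.861294, 0.358361)–(-1.302, 0.325631, 0.5369)  len=0.5646
  (v7,v10,v8) [+-+] → (-1.302, 0.325631, 0.5369)–(-1.302, 0.325631, 0.265928)  len=0.2710
  (v8,v10,v11) [+--] → (-1.302, 0.325631, 0.265928)–(-1.302, 0.325631, -0.5369)  len=0.8028
  (v8,v11,v6) [+-+] → (-1.302, 0.325631, -0.5369)–(-1.302, 1.40718, -0.17641)  len=1.1400
  (v6,v11,v9) [+--] → (-1.302, 1.40718, -0.17641)–(-1.302, 1.93645, 0)  len=0.5579
  (v9,v12,v10) [-+-] → (-1.302, -1.93645, 0)–(-1.302, -1.40718, 0.17641)  len=0.5579
  (v10,v12,v13) [-++] → (-1.302, -1.40718, 0.17641)–(-1.302, -0.325631, 0.5369)  len=1.1400
  (v10,v13,v11) [-+-] → (-1.302, -0.325631, 0.5369)–(-1.302, -0.325631, -0.265928)  len=0.8028
  (v11,v13,v14) [-++] → (-1.302, -0.325631, -0.265928)–(-1.302, -0.325631, -0.5369)  len=0.2710
  (v11,v14,v9) [-+-] → (-1.302, -0.325631, -0.5369)–(-1.302, -0.861294, -0.358361)  len=0.5646
  (v9,v14,v12) [-++] → (-1.302, -0.861294, -0.358361)–(-1.302, -1.93645, 0)  len=1.1333

Chained into 2 loop(s):
  loop 1: 6 segments, perimeter = 4.4697
  loop 2: 6 segments, perimeter = 4.4697
Total perimeter = 8.939


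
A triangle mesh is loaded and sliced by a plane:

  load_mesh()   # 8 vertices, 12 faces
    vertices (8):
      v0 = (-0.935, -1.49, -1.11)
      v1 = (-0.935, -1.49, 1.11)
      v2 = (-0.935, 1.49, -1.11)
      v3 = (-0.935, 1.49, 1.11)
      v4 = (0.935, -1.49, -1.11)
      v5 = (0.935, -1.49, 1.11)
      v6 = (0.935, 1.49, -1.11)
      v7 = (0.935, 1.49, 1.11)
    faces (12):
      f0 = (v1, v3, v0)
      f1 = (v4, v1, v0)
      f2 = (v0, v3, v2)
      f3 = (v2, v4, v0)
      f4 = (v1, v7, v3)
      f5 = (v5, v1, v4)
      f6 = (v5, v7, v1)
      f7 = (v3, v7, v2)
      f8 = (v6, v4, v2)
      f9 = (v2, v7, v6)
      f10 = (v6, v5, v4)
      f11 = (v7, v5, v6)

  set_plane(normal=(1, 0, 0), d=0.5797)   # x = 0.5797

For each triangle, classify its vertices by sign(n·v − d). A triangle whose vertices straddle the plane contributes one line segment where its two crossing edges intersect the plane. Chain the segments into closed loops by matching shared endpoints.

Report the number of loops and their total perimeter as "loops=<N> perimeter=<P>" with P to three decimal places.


loops=1 perimeter=10.400

Straddling triangles (8 of 12):
  (v4,v1,v0) [+--] → (0.5797, -1.49, -0.6882)–(0.5797, -1.49, -1.11)  len=0.4218
  (v2,v4,v0) [-+-] → (0.5797, -0.9238, -1.11)–(0.5797, -1.49, -1.11)  len=0.5662
  (v1,v7,v3) [-+-] → (0.5797, 0.9238, 1.11)–(0.5797, 1.49, 1.11)  len=0.5662
  (v5,v1,v4) [+-+] → (0.5797, -1.49, 1.11)–(0.5797, -1.49, -0.6882)  len=1.7982
  (v5,v7,v1) [++-] → (0.5797, 0.9238, 1.11)–(0.5797, -1.49, 1.11)  len=2.4138
  (v3,v7,v2) [-+-] → (0.5797, 1.49, 1.11)–(0.5797, 1.49, 0.6882)  len=0.4218
  (v6,v4,v2) [++-] → (0.5797, -0.9238, -1.11)–(0.5797, 1.49, -1.11)  len=2.4138
  (v2,v7,v6) [-++] → (0.5797, 1.49, 0.6882)–(0.5797, 1.49, -1.11)  len=1.7982

Chained into 1 loop(s):
  loop 1: 8 segments, perimeter = 10.4000
Total perimeter = 10.400


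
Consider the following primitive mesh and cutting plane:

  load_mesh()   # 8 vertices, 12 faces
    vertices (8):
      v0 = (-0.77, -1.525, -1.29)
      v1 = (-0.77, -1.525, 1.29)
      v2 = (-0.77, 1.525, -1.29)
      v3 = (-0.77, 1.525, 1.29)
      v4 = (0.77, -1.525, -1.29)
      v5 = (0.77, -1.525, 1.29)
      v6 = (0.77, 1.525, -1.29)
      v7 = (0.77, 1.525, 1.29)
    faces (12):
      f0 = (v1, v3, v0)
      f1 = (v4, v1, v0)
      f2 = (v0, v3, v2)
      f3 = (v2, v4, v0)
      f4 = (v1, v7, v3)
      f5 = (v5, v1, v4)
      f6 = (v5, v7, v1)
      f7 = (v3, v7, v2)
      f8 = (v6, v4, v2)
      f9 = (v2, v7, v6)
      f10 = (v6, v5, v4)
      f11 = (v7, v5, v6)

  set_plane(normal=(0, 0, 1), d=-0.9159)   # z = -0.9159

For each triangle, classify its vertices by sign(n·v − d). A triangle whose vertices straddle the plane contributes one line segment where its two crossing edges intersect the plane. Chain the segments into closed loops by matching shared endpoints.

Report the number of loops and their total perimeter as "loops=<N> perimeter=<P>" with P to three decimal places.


loops=1 perimeter=9.180

Straddling triangles (8 of 12):
  (v1,v3,v0) [++-] → (-0.77, -1.08275, -0.9159)–(-0.77, -1.525, -0.9159)  len=0.4422
  (v4,v1,v0) [-+-] → (0.5467, -1.525, -0.9159)–(-0.77, -1.525, -0.9159)  len=1.3167
  (v0,v3,v2) [-+-] → (-0.77, -1.08275, -0.9159)–(-0.77, 1.525, -0.9159)  len=2.6077
  (v5,v1,v4) [++-] → (0.5467, -1.525, -0.9159)–(0.77, -1.525, -0.9159)  len=0.2233
  (v3,v7,v2) [++-] → (-0.5467, 1.525, -0.9159)–(-0.77, 1.525, -0.9159)  len=0.2233
  (v2,v7,v6) [-+-] → (-0.5467, 1.525, -0.9159)–(0.77, 1.525, -0.9159)  len=1.3167
  (v6,v5,v4) [-+-] → (0.77, 1.08275, -0.9159)–(0.77, -1.525, -0.9159)  len=2.6077
  (v7,v5,v6) [++-] → (0.77, 1.08275, -0.9159)–(0.77, 1.525, -0.9159)  len=0.4422

Chained into 1 loop(s):
  loop 1: 8 segments, perimeter = 9.1800
Total perimeter = 9.180


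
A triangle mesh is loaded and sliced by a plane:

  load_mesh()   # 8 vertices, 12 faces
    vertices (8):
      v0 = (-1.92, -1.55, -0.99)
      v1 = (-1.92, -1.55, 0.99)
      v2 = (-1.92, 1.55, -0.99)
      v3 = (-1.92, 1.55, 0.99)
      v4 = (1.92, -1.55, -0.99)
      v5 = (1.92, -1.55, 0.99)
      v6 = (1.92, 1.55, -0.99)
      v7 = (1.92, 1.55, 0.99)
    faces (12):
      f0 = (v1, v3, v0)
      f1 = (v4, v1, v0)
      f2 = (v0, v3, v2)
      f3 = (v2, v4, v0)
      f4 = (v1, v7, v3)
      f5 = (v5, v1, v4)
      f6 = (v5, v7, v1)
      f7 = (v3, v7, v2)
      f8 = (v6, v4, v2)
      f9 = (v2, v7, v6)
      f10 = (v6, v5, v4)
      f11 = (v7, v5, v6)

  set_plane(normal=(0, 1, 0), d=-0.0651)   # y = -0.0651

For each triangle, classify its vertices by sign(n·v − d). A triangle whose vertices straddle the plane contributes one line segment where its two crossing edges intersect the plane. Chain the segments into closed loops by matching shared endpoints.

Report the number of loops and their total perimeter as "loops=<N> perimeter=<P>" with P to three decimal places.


loops=1 perimeter=11.640

Straddling triangles (8 of 12):
  (v1,v3,v0) [-+-] → (-1.92, -0.0651, 0.99)–(-1.92, -0.0651, -0.04158)  len=1.0316
  (v0,v3,v2) [-++] → (-1.92, -0.0651, -0.04158)–(-1.92, -0.0651, -0.99)  len=0.9484
  (v2,v4,v0) [+--] → (0.08064, -0.0651, -0.99)–(-1.92, -0.0651, -0.99)  len=2.0006
  (v1,v7,v3) [-++] → (-0.08064, -0.0651, 0.99)–(-1.92, -0.0651, 0.99)  len=1.8394
  (v5,v7,v1) [-+-] → (1.92, -0.0651, 0.99)–(-0.08064, -0.0651, 0.99)  len=2.0006
  (v6,v4,v2) [+-+] → (1.92, -0.0651, -0.99)–(0.08064, -0.0651, -0.99)  len=1.8394
  (v6,v5,v4) [+--] → (1.92, -0.0651, 0.04158)–(1.92, -0.0651, -0.99)  len=1.0316
  (v7,v5,v6) [+-+] → (1.92, -0.0651, 0.99)–(1.92, -0.0651, 0.04158)  len=0.9484

Chained into 1 loop(s):
  loop 1: 8 segments, perimeter = 11.6400
Total perimeter = 11.640


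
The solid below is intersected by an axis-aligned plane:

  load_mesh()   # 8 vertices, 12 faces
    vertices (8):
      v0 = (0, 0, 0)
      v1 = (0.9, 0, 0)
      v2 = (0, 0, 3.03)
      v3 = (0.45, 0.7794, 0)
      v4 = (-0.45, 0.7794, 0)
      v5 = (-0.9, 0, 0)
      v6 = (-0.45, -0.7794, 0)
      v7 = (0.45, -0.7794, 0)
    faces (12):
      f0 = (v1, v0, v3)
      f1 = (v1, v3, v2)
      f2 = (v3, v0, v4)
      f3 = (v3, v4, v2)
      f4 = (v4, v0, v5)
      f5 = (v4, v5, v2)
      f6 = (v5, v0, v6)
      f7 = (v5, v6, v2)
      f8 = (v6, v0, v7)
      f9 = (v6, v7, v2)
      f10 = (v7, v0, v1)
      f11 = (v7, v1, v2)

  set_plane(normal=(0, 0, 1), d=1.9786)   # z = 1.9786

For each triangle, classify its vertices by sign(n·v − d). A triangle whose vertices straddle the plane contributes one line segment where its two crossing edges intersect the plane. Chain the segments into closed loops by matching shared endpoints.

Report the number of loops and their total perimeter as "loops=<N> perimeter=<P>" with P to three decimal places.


loops=1 perimeter=1.874

Straddling triangles (6 of 12):
  (v1,v3,v2) [--+] → (0.156149, 0.270449, 1.9786)–(0.312297, 0, 1.9786)  len=0.3123
  (v3,v4,v2) [--+] → (-0.156149, 0.270449, 1.9786)–(0.156149, 0.270449, 1.9786)  len=0.3123
  (v4,v5,v2) [--+] → (-0.312297, 0, 1.9786)–(-0.156149, 0.270449, 1.9786)  len=0.3123
  (v5,v6,v2) [--+] → (-0.156149, -0.270449, 1.9786)–(-0.312297, 0, 1.9786)  len=0.3123
  (v6,v7,v2) [--+] → (0.156149, -0.270449, 1.9786)–(-0.156149, -0.270449, 1.9786)  len=0.3123
  (v7,v1,v2) [--+] → (0.312297, 0, 1.9786)–(0.156149, -0.270449, 1.9786)  len=0.3123

Chained into 1 loop(s):
  loop 1: 6 segments, perimeter = 1.8738
Total perimeter = 1.874


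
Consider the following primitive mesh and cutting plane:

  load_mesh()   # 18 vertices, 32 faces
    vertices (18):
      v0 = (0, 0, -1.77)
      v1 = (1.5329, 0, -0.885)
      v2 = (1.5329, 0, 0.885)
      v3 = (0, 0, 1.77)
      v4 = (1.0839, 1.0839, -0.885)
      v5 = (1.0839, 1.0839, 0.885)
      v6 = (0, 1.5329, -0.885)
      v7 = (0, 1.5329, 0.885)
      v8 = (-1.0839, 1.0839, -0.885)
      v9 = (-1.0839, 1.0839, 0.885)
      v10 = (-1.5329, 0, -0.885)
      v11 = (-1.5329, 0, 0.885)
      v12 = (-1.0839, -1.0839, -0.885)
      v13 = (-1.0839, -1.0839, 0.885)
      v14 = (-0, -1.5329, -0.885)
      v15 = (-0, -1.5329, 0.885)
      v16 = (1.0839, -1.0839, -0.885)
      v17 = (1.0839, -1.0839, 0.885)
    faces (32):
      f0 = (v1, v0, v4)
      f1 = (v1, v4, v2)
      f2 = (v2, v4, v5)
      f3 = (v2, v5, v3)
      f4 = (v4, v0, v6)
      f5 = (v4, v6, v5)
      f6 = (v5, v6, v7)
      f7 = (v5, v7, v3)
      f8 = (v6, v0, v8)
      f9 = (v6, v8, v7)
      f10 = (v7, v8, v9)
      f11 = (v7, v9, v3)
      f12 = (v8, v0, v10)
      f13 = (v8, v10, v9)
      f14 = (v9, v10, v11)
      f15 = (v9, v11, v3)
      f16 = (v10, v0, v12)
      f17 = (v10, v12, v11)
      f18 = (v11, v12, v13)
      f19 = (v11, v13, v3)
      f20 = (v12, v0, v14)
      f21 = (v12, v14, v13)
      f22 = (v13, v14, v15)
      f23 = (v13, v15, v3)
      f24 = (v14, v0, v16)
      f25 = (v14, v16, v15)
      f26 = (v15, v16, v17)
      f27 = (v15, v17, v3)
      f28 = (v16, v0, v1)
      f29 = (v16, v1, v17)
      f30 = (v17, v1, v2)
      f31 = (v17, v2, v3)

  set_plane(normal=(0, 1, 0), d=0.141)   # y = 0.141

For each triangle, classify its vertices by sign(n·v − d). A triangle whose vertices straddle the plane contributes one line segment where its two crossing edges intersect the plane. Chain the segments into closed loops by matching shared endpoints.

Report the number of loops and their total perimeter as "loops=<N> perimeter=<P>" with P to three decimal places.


loops=1 perimeter=10.279

Straddling triangles (12 of 32):
  (v1,v0,v4) [--+] → (0.141, 0.141, -1.65487)–(1.47449, 0.141, -0.885)  len=1.5398
  (v1,v4,v2) [-+-] → (1.47449, 0.141, -0.885)–(1.47449, 0.141, 0.654748)  len=1.5397
  (v2,v4,v5) [-++] → (1.47449, 0.141, 0.654748)–(1.47449, 0.141, 0.885)  len=0.2303
  (v2,v5,v3) [-+-] → (1.47449, 0.141, 0.885)–(0.141, 0.141, 1.65487)  len=1.5398
  (v4,v0,v6) [+-+] → (0.141, 0.141, -1.65487)–(0, 0.141, -1.6886)  len=0.1450
  (v5,v7,v3) [++-] → (0, 0.141, 1.6886)–(0.141, 0.141, 1.65487)  len=0.1450
  (v6,v0,v8) [+-+] → (0, 0.141, -1.6886)–(-0.141, 0.141, -1.65487)  len=0.1450
  (v7,v9,v3) [++-] → (-0.141, 0.141, 1.65487)–(0, 0.141, 1.6886)  len=0.1450
  (v8,v0,v10) [+--] → (-0.141, 0.141, -1.65487)–(-1.47449, 0.141, -0.885)  len=1.5398
  (v8,v10,v9) [+-+] → (-1.47449, 0.141, -0.885)–(-1.47449, 0.141, -0.654748)  len=0.2303
  (v9,v10,v11) [+--] → (-1.47449, 0.141, -0.654748)–(-1.47449, 0.141, 0.885)  len=1.5397
  (v9,v11,v3) [+--] → (-1.47449, 0.141, 0.885)–(-0.141, 0.141, 1.65487)  len=1.5398

Chained into 1 loop(s):
  loop 1: 12 segments, perimeter = 10.2790
Total perimeter = 10.279
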